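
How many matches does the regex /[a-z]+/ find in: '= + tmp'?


Pattern: /[a-z]+/ (identifiers)
Input: '= + tmp'
Scanning for matches:
  Match 1: 'tmp'
Total matches: 1

1


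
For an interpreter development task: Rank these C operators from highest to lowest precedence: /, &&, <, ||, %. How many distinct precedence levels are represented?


Looking up precedence for each operator:
  / -> precedence 6
  && -> precedence 2
  < -> precedence 4
  || -> precedence 1
  % -> precedence 6
Sorted highest to lowest: /, %, <, &&, ||
Distinct precedence values: [6, 4, 2, 1]
Number of distinct levels: 4

4


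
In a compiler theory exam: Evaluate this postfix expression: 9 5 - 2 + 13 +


Processing tokens left to right:
Push 9, Push 5
Pop 9 and 5, compute 9 - 5 = 4, push 4
Push 2
Pop 4 and 2, compute 4 + 2 = 6, push 6
Push 13
Pop 6 and 13, compute 6 + 13 = 19, push 19
Stack result: 19

19


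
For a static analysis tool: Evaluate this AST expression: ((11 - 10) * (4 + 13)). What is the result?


Expression: ((11 - 10) * (4 + 13))
Evaluating step by step:
  11 - 10 = 1
  4 + 13 = 17
  1 * 17 = 17
Result: 17

17


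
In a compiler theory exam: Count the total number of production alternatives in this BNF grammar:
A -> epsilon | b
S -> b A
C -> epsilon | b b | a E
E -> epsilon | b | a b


Counting alternatives per rule:
  A: 2 alternative(s)
  S: 1 alternative(s)
  C: 3 alternative(s)
  E: 3 alternative(s)
Sum: 2 + 1 + 3 + 3 = 9

9


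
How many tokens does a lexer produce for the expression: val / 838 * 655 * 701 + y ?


Scanning 'val / 838 * 655 * 701 + y'
Token 1: 'val' -> identifier
Token 2: '/' -> operator
Token 3: '838' -> integer_literal
Token 4: '*' -> operator
Token 5: '655' -> integer_literal
Token 6: '*' -> operator
Token 7: '701' -> integer_literal
Token 8: '+' -> operator
Token 9: 'y' -> identifier
Total tokens: 9

9


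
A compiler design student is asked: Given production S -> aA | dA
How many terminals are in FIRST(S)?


Production: S -> aA | dA
Examining each alternative for leading terminals:
  S -> aA : first terminal = 'a'
  S -> dA : first terminal = 'd'
FIRST(S) = {a, d}
Count: 2

2


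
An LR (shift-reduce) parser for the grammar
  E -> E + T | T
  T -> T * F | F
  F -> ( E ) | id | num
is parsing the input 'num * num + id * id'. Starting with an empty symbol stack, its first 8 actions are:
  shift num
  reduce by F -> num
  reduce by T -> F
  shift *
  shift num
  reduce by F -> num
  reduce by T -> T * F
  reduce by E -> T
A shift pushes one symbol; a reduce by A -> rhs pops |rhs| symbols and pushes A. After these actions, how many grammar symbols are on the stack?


Tracking the symbol stack through each action:
  Action 1: shift 'num' : push -> stack = [num] (size 1)
  Action 2: reduce by F -> num : pop 1, push F -> stack = [F] (size 1)
  Action 3: reduce by T -> F : pop 1, push T -> stack = [T] (size 1)
  Action 4: shift '*' : push -> stack = [T, *] (size 2)
  Action 5: shift 'num' : push -> stack = [T, *, num] (size 3)
  Action 6: reduce by F -> num : pop 1, push F -> stack = [T, *, F] (size 3)
  Action 7: reduce by T -> T * F : pop 3, push T -> stack = [T] (size 1)
  Action 8: reduce by E -> T : pop 1, push E -> stack = [E] (size 1)
Final stack size: 1

1


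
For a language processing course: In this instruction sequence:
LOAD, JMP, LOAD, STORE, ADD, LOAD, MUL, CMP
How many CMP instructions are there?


Scanning instruction sequence for CMP:
  Position 1: LOAD
  Position 2: JMP
  Position 3: LOAD
  Position 4: STORE
  Position 5: ADD
  Position 6: LOAD
  Position 7: MUL
  Position 8: CMP <- MATCH
Matches at positions: [8]
Total CMP count: 1

1


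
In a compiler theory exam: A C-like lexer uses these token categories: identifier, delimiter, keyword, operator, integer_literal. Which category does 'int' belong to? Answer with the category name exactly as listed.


Token: 'int'
Checking categories:
  identifier: no
  integer_literal: no
  operator: no
  keyword: YES
  delimiter: no
Category: keyword

keyword


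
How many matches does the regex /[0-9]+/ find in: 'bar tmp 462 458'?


Pattern: /[0-9]+/ (int literals)
Input: 'bar tmp 462 458'
Scanning for matches:
  Match 1: '462'
  Match 2: '458'
Total matches: 2

2


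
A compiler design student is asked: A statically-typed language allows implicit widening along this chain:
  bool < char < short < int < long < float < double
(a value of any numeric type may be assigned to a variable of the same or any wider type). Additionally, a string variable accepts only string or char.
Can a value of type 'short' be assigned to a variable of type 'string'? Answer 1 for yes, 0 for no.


Target variable type: string
Source value type: short
Rule: string accepts only {string, char}
  source 'short' in {string, char}? No
Result: 0

0


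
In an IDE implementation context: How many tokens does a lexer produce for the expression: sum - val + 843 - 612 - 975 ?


Scanning 'sum - val + 843 - 612 - 975'
Token 1: 'sum' -> identifier
Token 2: '-' -> operator
Token 3: 'val' -> identifier
Token 4: '+' -> operator
Token 5: '843' -> integer_literal
Token 6: '-' -> operator
Token 7: '612' -> integer_literal
Token 8: '-' -> operator
Token 9: '975' -> integer_literal
Total tokens: 9

9


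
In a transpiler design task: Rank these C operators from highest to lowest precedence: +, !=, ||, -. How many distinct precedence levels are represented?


Looking up precedence for each operator:
  + -> precedence 5
  != -> precedence 3
  || -> precedence 1
  - -> precedence 5
Sorted highest to lowest: +, -, !=, ||
Distinct precedence values: [5, 3, 1]
Number of distinct levels: 3

3


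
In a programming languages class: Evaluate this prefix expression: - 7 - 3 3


Parsing prefix expression: - 7 - 3 3
Step 1: Innermost operation '- 3 3'
  3 - 3 = 0
Step 2: Outer operation '- 7 [0]'
  7 - 0 = 7

7


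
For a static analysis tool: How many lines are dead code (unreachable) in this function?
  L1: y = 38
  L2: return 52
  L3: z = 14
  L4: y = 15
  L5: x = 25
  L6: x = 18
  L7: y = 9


Analyzing control flow:
  L1: reachable (before return)
  L2: reachable (return statement)
  L3: DEAD (after return at L2)
  L4: DEAD (after return at L2)
  L5: DEAD (after return at L2)
  L6: DEAD (after return at L2)
  L7: DEAD (after return at L2)
Return at L2, total lines = 7
Dead lines: L3 through L7
Count: 5

5


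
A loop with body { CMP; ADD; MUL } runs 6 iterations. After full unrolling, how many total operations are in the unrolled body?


Loop body operations: CMP, ADD, MUL (3 ops per iteration)
Unrolling 6 iterations:
  Iteration 1: CMP, ADD, MUL (3 ops)
  Iteration 2: CMP, ADD, MUL (3 ops)
  Iteration 3: CMP, ADD, MUL (3 ops)
  Iteration 4: CMP, ADD, MUL (3 ops)
  Iteration 5: CMP, ADD, MUL (3 ops)
  Iteration 6: CMP, ADD, MUL (3 ops)
Total: 6 iterations * 3 ops/iter = 18 operations

18


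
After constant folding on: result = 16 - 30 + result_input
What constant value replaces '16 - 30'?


Identifying constant sub-expression:
  Original: result = 16 - 30 + result_input
  16 and 30 are both compile-time constants
  Evaluating: 16 - 30 = -14
  After folding: result = -14 + result_input

-14


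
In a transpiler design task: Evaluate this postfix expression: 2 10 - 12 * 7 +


Processing tokens left to right:
Push 2, Push 10
Pop 2 and 10, compute 2 - 10 = -8, push -8
Push 12
Pop -8 and 12, compute -8 * 12 = -96, push -96
Push 7
Pop -96 and 7, compute -96 + 7 = -89, push -89
Stack result: -89

-89


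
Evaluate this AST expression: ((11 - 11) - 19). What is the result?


Expression: ((11 - 11) - 19)
Evaluating step by step:
  11 - 11 = 0
  0 - 19 = -19
Result: -19

-19


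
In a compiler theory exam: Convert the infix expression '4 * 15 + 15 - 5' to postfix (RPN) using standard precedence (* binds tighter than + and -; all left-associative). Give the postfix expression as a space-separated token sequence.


Applying the shunting-yard algorithm:
  Operand 4 -> output
  Push '*' onto operator stack -> op-stack: [*]
  Operand 15 -> output
  See '+' (prec 1); top '*' (prec 2) >= it -> pop '*' to output
  Push '+' onto operator stack -> op-stack: [+]
  Operand 15 -> output
  See '-' (prec 1); top '+' (prec 1) >= it -> pop '+' to output
  Push '-' onto operator stack -> op-stack: [-]
  Operand 5 -> output
  End of input: pop '-' to output
Postfix result: 4 15 * 15 + 5 -

4 15 * 15 + 5 -


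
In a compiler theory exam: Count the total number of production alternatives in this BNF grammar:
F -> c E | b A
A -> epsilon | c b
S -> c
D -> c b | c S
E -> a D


Counting alternatives per rule:
  F: 2 alternative(s)
  A: 2 alternative(s)
  S: 1 alternative(s)
  D: 2 alternative(s)
  E: 1 alternative(s)
Sum: 2 + 2 + 1 + 2 + 1 = 8

8


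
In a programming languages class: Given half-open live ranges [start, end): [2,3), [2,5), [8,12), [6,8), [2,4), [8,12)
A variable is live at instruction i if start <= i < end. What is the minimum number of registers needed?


Live ranges:
  Var0: [2, 3)
  Var1: [2, 5)
  Var2: [8, 12)
  Var3: [6, 8)
  Var4: [2, 4)
  Var5: [8, 12)
Sweep-line events (position, delta, active):
  pos=2 start -> active=1
  pos=2 start -> active=2
  pos=2 start -> active=3
  pos=3 end -> active=2
  pos=4 end -> active=1
  pos=5 end -> active=0
  pos=6 start -> active=1
  pos=8 end -> active=0
  pos=8 start -> active=1
  pos=8 start -> active=2
  pos=12 end -> active=1
  pos=12 end -> active=0
Maximum simultaneous active: 3
Minimum registers needed: 3

3


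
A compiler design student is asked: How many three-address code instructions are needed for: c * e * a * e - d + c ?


Expression: c * e * a * e - d + c
Generating three-address code (respecting * over +/- precedence):
  Instruction 1: t1 = c * e
  Instruction 2: t2 = t1 * a
  Instruction 3: t3 = t2 * e
  Instruction 4: t4 = t3 - d
  Instruction 5: t5 = t4 + c
Total instructions: 5

5


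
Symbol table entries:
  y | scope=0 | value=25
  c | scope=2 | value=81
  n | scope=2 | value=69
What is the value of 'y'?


Searching symbol table for 'y':
  y | scope=0 | value=25 <- MATCH
  c | scope=2 | value=81
  n | scope=2 | value=69
Found 'y' at scope 0 with value 25

25


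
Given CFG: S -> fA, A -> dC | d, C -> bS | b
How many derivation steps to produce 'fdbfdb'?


Grammar: S -> fA, A -> dC | d, C -> bS | b
Deriving 'fdbfdb':
Step 1: S -> fA => fA
Step 2: A -> dC => fdC
Step 3: C -> bS => fdbS
Step 4: S -> fA => fdbfA
Step 5: A -> dC => fdbfdC
Step 6: C -> b => fdbfdb
Total derivation steps: 6

6


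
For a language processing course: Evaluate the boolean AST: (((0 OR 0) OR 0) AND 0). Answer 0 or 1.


Step 1: Evaluate inner node
  0 OR 0 = 0
Step 2: Evaluate next node
  0 OR 0 = 0
Step 3: Evaluate root node
  0 AND 0 = 0

0


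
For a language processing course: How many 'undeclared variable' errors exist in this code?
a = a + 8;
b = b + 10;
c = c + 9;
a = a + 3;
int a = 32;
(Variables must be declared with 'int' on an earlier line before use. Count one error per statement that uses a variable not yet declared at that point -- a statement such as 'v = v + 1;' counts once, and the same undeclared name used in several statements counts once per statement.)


Scanning code line by line:
  Line 1: use 'a' -> ERROR (undeclared)
  Line 2: use 'b' -> ERROR (undeclared)
  Line 3: use 'c' -> ERROR (undeclared)
  Line 4: use 'a' -> ERROR (undeclared)
  Line 5: declare 'a' -> declared = ['a']
Total undeclared variable errors: 4

4


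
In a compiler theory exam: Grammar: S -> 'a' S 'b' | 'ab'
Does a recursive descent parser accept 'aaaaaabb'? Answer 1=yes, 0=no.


Grammar accepts strings of the form a^n b^n (n >= 1)
Word: 'aaaaaabb'
Counting: 6 a's and 2 b's
Check: 6 == 2? No
Mismatch: a-count != b-count
Rejected

0


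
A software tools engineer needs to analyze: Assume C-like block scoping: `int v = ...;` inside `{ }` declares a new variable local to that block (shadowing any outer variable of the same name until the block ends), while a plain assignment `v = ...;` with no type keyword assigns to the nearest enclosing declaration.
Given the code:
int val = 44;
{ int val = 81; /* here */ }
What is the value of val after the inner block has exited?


Analyzing scoping rules:
Outer scope: declares val = 44
Inner block: 'int val = 81;' declares a NEW val that shadows the outer one
When the block exits the inner val goes out of scope; the outer val was never modified -> 44
Result: 44

44


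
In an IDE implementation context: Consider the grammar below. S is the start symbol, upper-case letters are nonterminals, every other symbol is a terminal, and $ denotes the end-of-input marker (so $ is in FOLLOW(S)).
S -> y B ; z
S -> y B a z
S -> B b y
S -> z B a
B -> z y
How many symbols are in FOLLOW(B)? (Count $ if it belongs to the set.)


S is the start symbol and does not occur in any rule body, so FOLLOW(S) = {$}.
Examining every occurrence of B in a rule body:
  S -> y B ; z : B is followed by terminal ';' -> add ';'
  S -> y B a z : B is followed by terminal 'a' -> add 'a'
  S -> B b y : B is followed by terminal 'b' -> add 'b'
  S -> z B a : B is followed by terminal 'a' -> add 'a' (already in the set)
  B -> z y : B does not occur in the body -> contributes nothing
FOLLOW(B) = {;, a, b}
Count: 3

3


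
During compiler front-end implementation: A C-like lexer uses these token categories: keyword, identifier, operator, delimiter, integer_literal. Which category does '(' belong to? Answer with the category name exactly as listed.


Token: '('
Checking categories:
  identifier: no
  integer_literal: no
  operator: no
  keyword: no
  delimiter: YES
Category: delimiter

delimiter


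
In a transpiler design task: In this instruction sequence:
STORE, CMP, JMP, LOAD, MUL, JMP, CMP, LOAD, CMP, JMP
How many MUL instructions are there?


Scanning instruction sequence for MUL:
  Position 1: STORE
  Position 2: CMP
  Position 3: JMP
  Position 4: LOAD
  Position 5: MUL <- MATCH
  Position 6: JMP
  Position 7: CMP
  Position 8: LOAD
  Position 9: CMP
  Position 10: JMP
Matches at positions: [5]
Total MUL count: 1

1


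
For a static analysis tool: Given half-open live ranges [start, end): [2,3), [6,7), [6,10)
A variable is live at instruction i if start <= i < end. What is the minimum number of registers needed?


Live ranges:
  Var0: [2, 3)
  Var1: [6, 7)
  Var2: [6, 10)
Sweep-line events (position, delta, active):
  pos=2 start -> active=1
  pos=3 end -> active=0
  pos=6 start -> active=1
  pos=6 start -> active=2
  pos=7 end -> active=1
  pos=10 end -> active=0
Maximum simultaneous active: 2
Minimum registers needed: 2

2


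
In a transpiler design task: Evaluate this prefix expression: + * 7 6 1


Parsing prefix expression: + * 7 6 1
Step 1: Innermost operation '* 7 6'
  7 * 6 = 42
Step 2: Outer operation '+ [42] 1'
  42 + 1 = 43

43


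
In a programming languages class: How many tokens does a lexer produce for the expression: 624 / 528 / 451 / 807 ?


Scanning '624 / 528 / 451 / 807'
Token 1: '624' -> integer_literal
Token 2: '/' -> operator
Token 3: '528' -> integer_literal
Token 4: '/' -> operator
Token 5: '451' -> integer_literal
Token 6: '/' -> operator
Token 7: '807' -> integer_literal
Total tokens: 7

7


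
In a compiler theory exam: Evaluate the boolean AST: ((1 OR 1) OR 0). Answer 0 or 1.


Step 1: Evaluate inner node
  1 OR 1 = 1
Step 2: Evaluate root node
  1 OR 0 = 1

1


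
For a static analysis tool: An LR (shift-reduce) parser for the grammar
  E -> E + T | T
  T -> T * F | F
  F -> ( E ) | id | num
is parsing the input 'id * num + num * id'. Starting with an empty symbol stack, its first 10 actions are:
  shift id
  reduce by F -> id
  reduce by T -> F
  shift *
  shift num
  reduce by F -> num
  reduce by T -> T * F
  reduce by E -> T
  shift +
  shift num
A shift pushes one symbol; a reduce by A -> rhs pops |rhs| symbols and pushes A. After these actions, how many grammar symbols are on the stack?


Tracking the symbol stack through each action:
  Action 1: shift 'id' : push -> stack = [id] (size 1)
  Action 2: reduce by F -> id : pop 1, push F -> stack = [F] (size 1)
  Action 3: reduce by T -> F : pop 1, push T -> stack = [T] (size 1)
  Action 4: shift '*' : push -> stack = [T, *] (size 2)
  Action 5: shift 'num' : push -> stack = [T, *, num] (size 3)
  Action 6: reduce by F -> num : pop 1, push F -> stack = [T, *, F] (size 3)
  Action 7: reduce by T -> T * F : pop 3, push T -> stack = [T] (size 1)
  Action 8: reduce by E -> T : pop 1, push E -> stack = [E] (size 1)
  Action 9: shift '+' : push -> stack = [E, +] (size 2)
  Action 10: shift 'num' : push -> stack = [E, +, num] (size 3)
Final stack size: 3

3


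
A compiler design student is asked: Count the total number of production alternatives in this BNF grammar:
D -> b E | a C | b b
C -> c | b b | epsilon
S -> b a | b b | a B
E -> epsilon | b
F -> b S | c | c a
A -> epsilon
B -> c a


Counting alternatives per rule:
  D: 3 alternative(s)
  C: 3 alternative(s)
  S: 3 alternative(s)
  E: 2 alternative(s)
  F: 3 alternative(s)
  A: 1 alternative(s)
  B: 1 alternative(s)
Sum: 3 + 3 + 3 + 2 + 3 + 1 + 1 = 16

16


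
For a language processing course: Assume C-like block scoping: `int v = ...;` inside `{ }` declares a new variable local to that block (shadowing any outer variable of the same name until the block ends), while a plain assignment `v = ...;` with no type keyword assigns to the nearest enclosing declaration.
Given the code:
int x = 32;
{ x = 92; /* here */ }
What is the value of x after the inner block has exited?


Analyzing scoping rules:
Outer scope: declares x = 32
Inner block: 'x = 92;' has no type keyword, so it is an assignment to the outer x (no shadowing)
The assignment changed the outer variable itself, so the new value persists after the block -> 92
Result: 92

92


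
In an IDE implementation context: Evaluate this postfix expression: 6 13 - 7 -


Processing tokens left to right:
Push 6, Push 13
Pop 6 and 13, compute 6 - 13 = -7, push -7
Push 7
Pop -7 and 7, compute -7 - 7 = -14, push -14
Stack result: -14

-14


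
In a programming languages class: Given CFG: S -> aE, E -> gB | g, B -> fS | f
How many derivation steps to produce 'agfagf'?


Grammar: S -> aE, E -> gB | g, B -> fS | f
Deriving 'agfagf':
Step 1: S -> aE => aE
Step 2: E -> gB => agB
Step 3: B -> fS => agfS
Step 4: S -> aE => agfaE
Step 5: E -> gB => agfagB
Step 6: B -> f => agfagf
Total derivation steps: 6

6


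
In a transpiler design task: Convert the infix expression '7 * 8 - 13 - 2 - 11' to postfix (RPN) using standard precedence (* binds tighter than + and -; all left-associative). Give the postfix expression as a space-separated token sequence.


Applying the shunting-yard algorithm:
  Operand 7 -> output
  Push '*' onto operator stack -> op-stack: [*]
  Operand 8 -> output
  See '-' (prec 1); top '*' (prec 2) >= it -> pop '*' to output
  Push '-' onto operator stack -> op-stack: [-]
  Operand 13 -> output
  See '-' (prec 1); top '-' (prec 1) >= it -> pop '-' to output
  Push '-' onto operator stack -> op-stack: [-]
  Operand 2 -> output
  See '-' (prec 1); top '-' (prec 1) >= it -> pop '-' to output
  Push '-' onto operator stack -> op-stack: [-]
  Operand 11 -> output
  End of input: pop '-' to output
Postfix result: 7 8 * 13 - 2 - 11 -

7 8 * 13 - 2 - 11 -


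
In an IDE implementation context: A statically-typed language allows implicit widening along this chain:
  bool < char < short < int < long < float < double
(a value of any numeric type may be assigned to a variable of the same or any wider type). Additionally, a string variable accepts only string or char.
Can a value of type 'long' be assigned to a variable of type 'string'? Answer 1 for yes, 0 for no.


Target variable type: string
Source value type: long
Rule: string accepts only {string, char}
  source 'long' in {string, char}? No
Result: 0

0


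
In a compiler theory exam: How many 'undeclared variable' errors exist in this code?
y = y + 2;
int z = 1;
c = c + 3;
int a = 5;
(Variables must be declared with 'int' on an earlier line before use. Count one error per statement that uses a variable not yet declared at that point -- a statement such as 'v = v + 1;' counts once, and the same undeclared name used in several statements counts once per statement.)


Scanning code line by line:
  Line 1: use 'y' -> ERROR (undeclared)
  Line 2: declare 'z' -> declared = ['z']
  Line 3: use 'c' -> ERROR (undeclared)
  Line 4: declare 'a' -> declared = ['a', 'z']
Total undeclared variable errors: 2

2


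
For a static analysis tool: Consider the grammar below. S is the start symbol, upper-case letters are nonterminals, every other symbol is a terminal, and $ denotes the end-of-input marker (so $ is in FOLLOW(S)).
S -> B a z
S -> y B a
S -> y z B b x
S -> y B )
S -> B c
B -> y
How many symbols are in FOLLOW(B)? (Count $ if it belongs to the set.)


S is the start symbol and does not occur in any rule body, so FOLLOW(S) = {$}.
Examining every occurrence of B in a rule body:
  S -> B a z : B is followed by terminal 'a' -> add 'a'
  S -> y B a : B is followed by terminal 'a' -> add 'a' (already in the set)
  S -> y z B b x : B is followed by terminal 'b' -> add 'b'
  S -> y B ) : B is followed by terminal ')' -> add ')'
  S -> B c : B is followed by terminal 'c' -> add 'c'
  B -> y : B does not occur in the body -> contributes nothing
FOLLOW(B) = {), a, b, c}
Count: 4

4


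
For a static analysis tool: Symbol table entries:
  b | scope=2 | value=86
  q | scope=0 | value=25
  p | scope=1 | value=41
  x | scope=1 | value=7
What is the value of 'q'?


Searching symbol table for 'q':
  b | scope=2 | value=86
  q | scope=0 | value=25 <- MATCH
  p | scope=1 | value=41
  x | scope=1 | value=7
Found 'q' at scope 0 with value 25

25


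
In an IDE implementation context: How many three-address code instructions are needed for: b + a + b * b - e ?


Expression: b + a + b * b - e
Generating three-address code (respecting * over +/- precedence):
  Instruction 1: t1 = b * b
  Instruction 2: t2 = b + a
  Instruction 3: t3 = t2 + t1
  Instruction 4: t4 = t3 - e
Total instructions: 4

4


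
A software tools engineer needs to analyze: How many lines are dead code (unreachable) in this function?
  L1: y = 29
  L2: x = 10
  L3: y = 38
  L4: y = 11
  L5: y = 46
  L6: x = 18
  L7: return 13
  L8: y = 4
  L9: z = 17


Analyzing control flow:
  L1: reachable (before return)
  L2: reachable (before return)
  L3: reachable (before return)
  L4: reachable (before return)
  L5: reachable (before return)
  L6: reachable (before return)
  L7: reachable (return statement)
  L8: DEAD (after return at L7)
  L9: DEAD (after return at L7)
Return at L7, total lines = 9
Dead lines: L8 through L9
Count: 2

2


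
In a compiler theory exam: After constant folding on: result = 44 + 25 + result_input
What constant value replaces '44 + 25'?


Identifying constant sub-expression:
  Original: result = 44 + 25 + result_input
  44 and 25 are both compile-time constants
  Evaluating: 44 + 25 = 69
  After folding: result = 69 + result_input

69


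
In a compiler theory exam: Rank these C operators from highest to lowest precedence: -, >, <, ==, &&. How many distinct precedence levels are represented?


Looking up precedence for each operator:
  - -> precedence 5
  > -> precedence 4
  < -> precedence 4
  == -> precedence 3
  && -> precedence 2
Sorted highest to lowest: -, >, <, ==, &&
Distinct precedence values: [5, 4, 3, 2]
Number of distinct levels: 4

4


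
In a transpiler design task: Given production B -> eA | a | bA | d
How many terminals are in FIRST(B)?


Production: B -> eA | a | bA | d
Examining each alternative for leading terminals:
  B -> eA : first terminal = 'e'
  B -> a : first terminal = 'a'
  B -> bA : first terminal = 'b'
  B -> d : first terminal = 'd'
FIRST(B) = {a, b, d, e}
Count: 4

4


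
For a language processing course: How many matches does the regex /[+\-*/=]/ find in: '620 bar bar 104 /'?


Pattern: /[+\-*/=]/ (operators)
Input: '620 bar bar 104 /'
Scanning for matches:
  Match 1: '/'
Total matches: 1

1


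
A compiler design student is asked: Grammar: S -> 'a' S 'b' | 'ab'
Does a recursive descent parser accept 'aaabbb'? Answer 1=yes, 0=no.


Grammar accepts strings of the form a^n b^n (n >= 1)
Word: 'aaabbb'
Counting: 3 a's and 3 b's
Check: 3 == 3? Yes
Derivation (S -> aSb applied 2 time(s), then S -> ab): S => aSb => aaSbb => aaabbb
Accepted

1


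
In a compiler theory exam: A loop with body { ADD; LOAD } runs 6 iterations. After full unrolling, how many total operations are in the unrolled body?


Loop body operations: ADD, LOAD (2 ops per iteration)
Unrolling 6 iterations:
  Iteration 1: ADD, LOAD (2 ops)
  Iteration 2: ADD, LOAD (2 ops)
  Iteration 3: ADD, LOAD (2 ops)
  Iteration 4: ADD, LOAD (2 ops)
  Iteration 5: ADD, LOAD (2 ops)
  Iteration 6: ADD, LOAD (2 ops)
Total: 6 iterations * 2 ops/iter = 12 operations

12


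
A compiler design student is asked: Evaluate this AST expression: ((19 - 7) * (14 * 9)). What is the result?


Expression: ((19 - 7) * (14 * 9))
Evaluating step by step:
  19 - 7 = 12
  14 * 9 = 126
  12 * 126 = 1512
Result: 1512

1512


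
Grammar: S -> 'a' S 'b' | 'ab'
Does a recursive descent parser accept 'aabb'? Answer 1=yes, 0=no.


Grammar accepts strings of the form a^n b^n (n >= 1)
Word: 'aabb'
Counting: 2 a's and 2 b's
Check: 2 == 2? Yes
Derivation (S -> aSb applied 1 time(s), then S -> ab): S => aSb => aabb
Accepted

1


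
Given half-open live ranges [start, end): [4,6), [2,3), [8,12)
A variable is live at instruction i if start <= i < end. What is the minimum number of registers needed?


Live ranges:
  Var0: [4, 6)
  Var1: [2, 3)
  Var2: [8, 12)
Sweep-line events (position, delta, active):
  pos=2 start -> active=1
  pos=3 end -> active=0
  pos=4 start -> active=1
  pos=6 end -> active=0
  pos=8 start -> active=1
  pos=12 end -> active=0
Maximum simultaneous active: 1
Minimum registers needed: 1

1


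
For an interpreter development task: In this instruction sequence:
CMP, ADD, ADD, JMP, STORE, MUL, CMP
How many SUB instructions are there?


Scanning instruction sequence for SUB:
  Position 1: CMP
  Position 2: ADD
  Position 3: ADD
  Position 4: JMP
  Position 5: STORE
  Position 6: MUL
  Position 7: CMP
Matches at positions: []
Total SUB count: 0

0


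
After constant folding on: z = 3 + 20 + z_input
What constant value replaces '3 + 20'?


Identifying constant sub-expression:
  Original: z = 3 + 20 + z_input
  3 and 20 are both compile-time constants
  Evaluating: 3 + 20 = 23
  After folding: z = 23 + z_input

23


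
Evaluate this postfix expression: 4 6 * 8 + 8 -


Processing tokens left to right:
Push 4, Push 6
Pop 4 and 6, compute 4 * 6 = 24, push 24
Push 8
Pop 24 and 8, compute 24 + 8 = 32, push 32
Push 8
Pop 32 and 8, compute 32 - 8 = 24, push 24
Stack result: 24

24


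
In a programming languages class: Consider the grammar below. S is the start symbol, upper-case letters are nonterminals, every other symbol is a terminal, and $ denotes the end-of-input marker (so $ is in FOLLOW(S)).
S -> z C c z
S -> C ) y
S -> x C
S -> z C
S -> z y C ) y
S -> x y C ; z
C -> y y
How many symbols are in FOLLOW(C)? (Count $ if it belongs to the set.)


S is the start symbol and does not occur in any rule body, so FOLLOW(S) = {$}.
Examining every occurrence of C in a rule body:
  S -> z C c z : C is followed by terminal 'c' -> add 'c'
  S -> C ) y : C is followed by terminal ')' -> add ')'
  S -> x C : C is at the right end -> add FOLLOW(S) = {$}
  S -> z C : C is at the right end -> add FOLLOW(S) = {$} (already in the set)
  S -> z y C ) y : C is followed by terminal ')' -> add ')' (already in the set)
  S -> x y C ; z : C is followed by terminal ';' -> add ';'
  C -> y y : C does not occur in the body -> contributes nothing
FOLLOW(C) = {), ;, c, $}
Count: 4

4


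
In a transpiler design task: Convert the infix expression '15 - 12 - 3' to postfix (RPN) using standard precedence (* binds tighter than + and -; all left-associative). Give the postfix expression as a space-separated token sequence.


Applying the shunting-yard algorithm:
  Operand 15 -> output
  Push '-' onto operator stack -> op-stack: [-]
  Operand 12 -> output
  See '-' (prec 1); top '-' (prec 1) >= it -> pop '-' to output
  Push '-' onto operator stack -> op-stack: [-]
  Operand 3 -> output
  End of input: pop '-' to output
Postfix result: 15 12 - 3 -

15 12 - 3 -


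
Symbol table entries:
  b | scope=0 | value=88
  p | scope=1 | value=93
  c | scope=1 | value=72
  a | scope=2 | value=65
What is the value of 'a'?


Searching symbol table for 'a':
  b | scope=0 | value=88
  p | scope=1 | value=93
  c | scope=1 | value=72
  a | scope=2 | value=65 <- MATCH
Found 'a' at scope 2 with value 65

65


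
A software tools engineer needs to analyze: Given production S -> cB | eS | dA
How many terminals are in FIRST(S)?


Production: S -> cB | eS | dA
Examining each alternative for leading terminals:
  S -> cB : first terminal = 'c'
  S -> eS : first terminal = 'e'
  S -> dA : first terminal = 'd'
FIRST(S) = {c, d, e}
Count: 3

3


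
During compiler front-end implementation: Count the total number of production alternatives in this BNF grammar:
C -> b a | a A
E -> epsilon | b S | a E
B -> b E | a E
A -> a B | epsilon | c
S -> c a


Counting alternatives per rule:
  C: 2 alternative(s)
  E: 3 alternative(s)
  B: 2 alternative(s)
  A: 3 alternative(s)
  S: 1 alternative(s)
Sum: 2 + 3 + 2 + 3 + 1 = 11

11


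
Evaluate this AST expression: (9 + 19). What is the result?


Expression: (9 + 19)
Evaluating step by step:
  9 + 19 = 28
Result: 28

28


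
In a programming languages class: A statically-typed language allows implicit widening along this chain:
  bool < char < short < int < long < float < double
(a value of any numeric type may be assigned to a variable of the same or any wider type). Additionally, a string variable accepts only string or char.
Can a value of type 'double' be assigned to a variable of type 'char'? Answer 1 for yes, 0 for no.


Target variable type: char
Source value type: double
Numeric ranks: double=6, char=1
Widening allowed iff rank(source) <= rank(target): 6 <= 1? No
Result: 0

0


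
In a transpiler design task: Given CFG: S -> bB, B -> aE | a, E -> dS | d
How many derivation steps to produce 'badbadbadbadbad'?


Grammar: S -> bB, B -> aE | a, E -> dS | d
Deriving 'badbadbadbadbad':
Step 1: S -> bB => bB
Step 2: B -> aE => baE
Step 3: E -> dS => badS
Step 4: S -> bB => badbB
Step 5: B -> aE => badbaE
Step 6: E -> dS => badbadS
Step 7: S -> bB => badbadbB
Step 8: B -> aE => badbadbaE
Step 9: E -> dS => badbadbadS
Step 10: S -> bB => badbadbadbB
Step 11: B -> aE => badbadbadbaE
Step 12: E -> dS => badbadbadbadS
Step 13: S -> bB => badbadbadbadbB
Step 14: B -> aE => badbadbadbadbaE
Step 15: E -> d => badbadbadbadbad
Total derivation steps: 15

15


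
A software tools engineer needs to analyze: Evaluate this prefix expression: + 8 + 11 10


Parsing prefix expression: + 8 + 11 10
Step 1: Innermost operation '+ 11 10'
  11 + 10 = 21
Step 2: Outer operation '+ 8 [21]'
  8 + 21 = 29

29


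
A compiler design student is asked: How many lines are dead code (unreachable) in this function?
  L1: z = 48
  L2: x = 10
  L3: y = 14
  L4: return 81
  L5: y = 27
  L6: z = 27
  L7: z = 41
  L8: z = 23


Analyzing control flow:
  L1: reachable (before return)
  L2: reachable (before return)
  L3: reachable (before return)
  L4: reachable (return statement)
  L5: DEAD (after return at L4)
  L6: DEAD (after return at L4)
  L7: DEAD (after return at L4)
  L8: DEAD (after return at L4)
Return at L4, total lines = 8
Dead lines: L5 through L8
Count: 4

4


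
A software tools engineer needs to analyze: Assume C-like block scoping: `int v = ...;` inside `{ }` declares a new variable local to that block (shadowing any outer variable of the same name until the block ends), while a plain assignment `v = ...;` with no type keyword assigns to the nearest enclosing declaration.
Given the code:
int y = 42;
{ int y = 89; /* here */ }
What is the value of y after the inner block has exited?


Analyzing scoping rules:
Outer scope: declares y = 42
Inner block: 'int y = 89;' declares a NEW y that shadows the outer one
When the block exits the inner y goes out of scope; the outer y was never modified -> 42
Result: 42

42


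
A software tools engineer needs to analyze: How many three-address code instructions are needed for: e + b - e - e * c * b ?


Expression: e + b - e - e * c * b
Generating three-address code (respecting * over +/- precedence):
  Instruction 1: t1 = e * c
  Instruction 2: t2 = t1 * b
  Instruction 3: t3 = e + b
  Instruction 4: t4 = t3 - e
  Instruction 5: t5 = t4 - t2
Total instructions: 5

5


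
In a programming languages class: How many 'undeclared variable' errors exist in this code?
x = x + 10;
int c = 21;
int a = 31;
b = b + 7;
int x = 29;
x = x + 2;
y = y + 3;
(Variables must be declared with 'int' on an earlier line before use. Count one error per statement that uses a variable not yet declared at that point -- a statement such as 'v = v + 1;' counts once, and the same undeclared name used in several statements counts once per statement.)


Scanning code line by line:
  Line 1: use 'x' -> ERROR (undeclared)
  Line 2: declare 'c' -> declared = ['c']
  Line 3: declare 'a' -> declared = ['a', 'c']
  Line 4: use 'b' -> ERROR (undeclared)
  Line 5: declare 'x' -> declared = ['a', 'c', 'x']
  Line 6: use 'x' -> OK (declared)
  Line 7: use 'y' -> ERROR (undeclared)
Total undeclared variable errors: 3

3


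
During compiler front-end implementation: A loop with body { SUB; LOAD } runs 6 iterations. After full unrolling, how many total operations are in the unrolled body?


Loop body operations: SUB, LOAD (2 ops per iteration)
Unrolling 6 iterations:
  Iteration 1: SUB, LOAD (2 ops)
  Iteration 2: SUB, LOAD (2 ops)
  Iteration 3: SUB, LOAD (2 ops)
  Iteration 4: SUB, LOAD (2 ops)
  Iteration 5: SUB, LOAD (2 ops)
  Iteration 6: SUB, LOAD (2 ops)
Total: 6 iterations * 2 ops/iter = 12 operations

12


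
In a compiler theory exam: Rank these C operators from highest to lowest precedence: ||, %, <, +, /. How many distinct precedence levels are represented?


Looking up precedence for each operator:
  || -> precedence 1
  % -> precedence 6
  < -> precedence 4
  + -> precedence 5
  / -> precedence 6
Sorted highest to lowest: %, /, +, <, ||
Distinct precedence values: [6, 5, 4, 1]
Number of distinct levels: 4

4


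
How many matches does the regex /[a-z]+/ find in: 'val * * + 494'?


Pattern: /[a-z]+/ (identifiers)
Input: 'val * * + 494'
Scanning for matches:
  Match 1: 'val'
Total matches: 1

1


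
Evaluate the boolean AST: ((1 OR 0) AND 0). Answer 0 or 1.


Step 1: Evaluate inner node
  1 OR 0 = 1
Step 2: Evaluate root node
  1 AND 0 = 0

0


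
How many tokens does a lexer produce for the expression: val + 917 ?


Scanning 'val + 917'
Token 1: 'val' -> identifier
Token 2: '+' -> operator
Token 3: '917' -> integer_literal
Total tokens: 3

3


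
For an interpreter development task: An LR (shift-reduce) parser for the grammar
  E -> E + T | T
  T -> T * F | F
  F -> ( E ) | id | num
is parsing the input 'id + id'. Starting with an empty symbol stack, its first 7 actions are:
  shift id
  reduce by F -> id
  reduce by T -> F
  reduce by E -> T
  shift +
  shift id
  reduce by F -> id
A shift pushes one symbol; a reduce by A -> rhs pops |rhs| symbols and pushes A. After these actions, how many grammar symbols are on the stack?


Tracking the symbol stack through each action:
  Action 1: shift 'id' : push -> stack = [id] (size 1)
  Action 2: reduce by F -> id : pop 1, push F -> stack = [F] (size 1)
  Action 3: reduce by T -> F : pop 1, push T -> stack = [T] (size 1)
  Action 4: reduce by E -> T : pop 1, push E -> stack = [E] (size 1)
  Action 5: shift '+' : push -> stack = [E, +] (size 2)
  Action 6: shift 'id' : push -> stack = [E, +, id] (size 3)
  Action 7: reduce by F -> id : pop 1, push F -> stack = [E, +, F] (size 3)
Final stack size: 3

3


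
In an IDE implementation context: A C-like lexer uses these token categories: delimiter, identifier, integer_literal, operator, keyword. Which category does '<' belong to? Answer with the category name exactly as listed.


Token: '<'
Checking categories:
  identifier: no
  integer_literal: no
  operator: YES
  keyword: no
  delimiter: no
Category: operator

operator


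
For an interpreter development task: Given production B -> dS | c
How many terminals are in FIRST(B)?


Production: B -> dS | c
Examining each alternative for leading terminals:
  B -> dS : first terminal = 'd'
  B -> c : first terminal = 'c'
FIRST(B) = {c, d}
Count: 2

2


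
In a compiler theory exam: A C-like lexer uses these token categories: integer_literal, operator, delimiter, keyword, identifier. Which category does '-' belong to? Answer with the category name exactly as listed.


Token: '-'
Checking categories:
  identifier: no
  integer_literal: no
  operator: YES
  keyword: no
  delimiter: no
Category: operator

operator


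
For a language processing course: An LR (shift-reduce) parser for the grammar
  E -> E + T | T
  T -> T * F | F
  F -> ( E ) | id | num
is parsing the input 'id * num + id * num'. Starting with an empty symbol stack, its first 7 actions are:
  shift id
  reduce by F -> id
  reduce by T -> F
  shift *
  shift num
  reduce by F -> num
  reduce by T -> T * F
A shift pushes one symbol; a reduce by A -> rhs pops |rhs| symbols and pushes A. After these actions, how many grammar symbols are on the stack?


Tracking the symbol stack through each action:
  Action 1: shift 'id' : push -> stack = [id] (size 1)
  Action 2: reduce by F -> id : pop 1, push F -> stack = [F] (size 1)
  Action 3: reduce by T -> F : pop 1, push T -> stack = [T] (size 1)
  Action 4: shift '*' : push -> stack = [T, *] (size 2)
  Action 5: shift 'num' : push -> stack = [T, *, num] (size 3)
  Action 6: reduce by F -> num : pop 1, push F -> stack = [T, *, F] (size 3)
  Action 7: reduce by T -> T * F : pop 3, push T -> stack = [T] (size 1)
Final stack size: 1

1


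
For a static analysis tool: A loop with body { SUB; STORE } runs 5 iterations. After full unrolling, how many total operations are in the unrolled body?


Loop body operations: SUB, STORE (2 ops per iteration)
Unrolling 5 iterations:
  Iteration 1: SUB, STORE (2 ops)
  Iteration 2: SUB, STORE (2 ops)
  Iteration 3: SUB, STORE (2 ops)
  Iteration 4: SUB, STORE (2 ops)
  Iteration 5: SUB, STORE (2 ops)
Total: 5 iterations * 2 ops/iter = 10 operations

10


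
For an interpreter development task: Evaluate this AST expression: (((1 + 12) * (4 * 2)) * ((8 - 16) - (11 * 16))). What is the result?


Expression: (((1 + 12) * (4 * 2)) * ((8 - 16) - (11 * 16)))
Evaluating step by step:
  1 + 12 = 13
  4 * 2 = 8
  13 * 8 = 104
  8 - 16 = -8
  11 * 16 = 176
  -8 - 176 = -184
  104 * -184 = -19136
Result: -19136

-19136


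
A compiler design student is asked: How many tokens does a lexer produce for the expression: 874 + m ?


Scanning '874 + m'
Token 1: '874' -> integer_literal
Token 2: '+' -> operator
Token 3: 'm' -> identifier
Total tokens: 3

3


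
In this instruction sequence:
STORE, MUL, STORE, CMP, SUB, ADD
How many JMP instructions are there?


Scanning instruction sequence for JMP:
  Position 1: STORE
  Position 2: MUL
  Position 3: STORE
  Position 4: CMP
  Position 5: SUB
  Position 6: ADD
Matches at positions: []
Total JMP count: 0

0


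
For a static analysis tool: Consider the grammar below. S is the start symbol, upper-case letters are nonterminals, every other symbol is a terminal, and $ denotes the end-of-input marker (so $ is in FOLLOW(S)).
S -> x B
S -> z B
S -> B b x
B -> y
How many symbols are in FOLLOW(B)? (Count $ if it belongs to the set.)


S is the start symbol and does not occur in any rule body, so FOLLOW(S) = {$}.
Examining every occurrence of B in a rule body:
  S -> x B : B is at the right end -> add FOLLOW(S) = {$}
  S -> z B : B is at the right end -> add FOLLOW(S) = {$} (already in the set)
  S -> B b x : B is followed by terminal 'b' -> add 'b'
  B -> y : B does not occur in the body -> contributes nothing
FOLLOW(B) = {b, $}
Count: 2

2
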